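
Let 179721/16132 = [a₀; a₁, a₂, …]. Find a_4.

179721 = 11·16132 + 2269   →  a_0 = 11
16132 = 7·2269 + 249   →  a_1 = 7
2269 = 9·249 + 28   →  a_2 = 9
249 = 8·28 + 25   →  a_3 = 8
28 = 1·25 + 3   →  a_4 = 1

1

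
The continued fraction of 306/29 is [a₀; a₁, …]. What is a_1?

1

306 = 10·29 + 16   →  a_0 = 10
29 = 1·16 + 13   →  a_1 = 1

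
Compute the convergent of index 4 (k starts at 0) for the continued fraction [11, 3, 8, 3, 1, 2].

1166/103

Using pₖ = aₖpₖ₋₁ + pₖ₋₂, qₖ = aₖqₖ₋₁ + qₖ₋₂ (with p₋₁=1, p₋₂=0, q₋₁=0, q₋₂=1):
  k=0: a=11, p=11, q=1
  k=1: a=3, p=34, q=3
  k=2: a=8, p=283, q=25
  k=3: a=3, p=883, q=78
  k=4: a=1, p=1166, q=103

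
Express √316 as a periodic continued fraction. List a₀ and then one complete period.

[17; 1, 3, 2, 8, 2, 3, 1, 34]

a₀ = ⌊√316⌋ = 17.
With m₀=0, d₀=1 and mₖ₊₁ = dₖaₖ − mₖ, dₖ₊₁ = (n − mₖ₊₁²)/dₖ, aₖ₊₁ = ⌊(a₀+mₖ₊₁)/dₖ₊₁⌋:
  k=1: m=17, d=27, a=1
  k=2: m=10, d=8, a=3
  k=3: m=14, d=15, a=2
  k=4: m=16, d=4, a=8
  k=5: m=16, d=15, a=2
  k=6: m=14, d=8, a=3
  k=7: m=10, d=27, a=1
  k=8: m=17, d=1, a=34
d=1 and a=2a₀=34 at k=8, so the next step gives (m, d) = (17, 27) again — its k=1 value — and the period has length 8.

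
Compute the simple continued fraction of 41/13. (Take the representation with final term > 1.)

[3; 6, 2]

41 = 3·13 + 2
13 = 6·2 + 1
2 = 2·1 + 0  (stop)
So 41/13 = [3; 6, 2].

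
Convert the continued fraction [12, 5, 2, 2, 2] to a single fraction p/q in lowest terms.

792/65

Using pₖ = aₖpₖ₋₁ + pₖ₋₂ and qₖ = aₖqₖ₋₁ + qₖ₋₂:
  k=0: a=12, p=12, q=1
  k=1: a=5, p=61, q=5
  k=2: a=2, p=134, q=11
  k=3: a=2, p=329, q=27
  k=4: a=2, p=792, q=65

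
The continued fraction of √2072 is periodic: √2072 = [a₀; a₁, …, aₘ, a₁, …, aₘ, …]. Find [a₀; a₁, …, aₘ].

a₀ = ⌊√2072⌋ = 45.

[45; 1, 1, 12, 1, 1, 90]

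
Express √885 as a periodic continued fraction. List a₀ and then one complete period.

a₀ = ⌊√885⌋ = 29.
With m₀=0, d₀=1 and mₖ₊₁ = dₖaₖ − mₖ, dₖ₊₁ = (n − mₖ₊₁²)/dₖ, aₖ₊₁ = ⌊(a₀+mₖ₊₁)/dₖ₊₁⌋:
  k=1: m=29, d=44, a=1
  k=2: m=15, d=15, a=2
  k=3: m=15, d=44, a=1
  k=4: m=29, d=1, a=58
d=1 and a=2a₀=58 at k=4, so the next step gives (m, d) = (29, 44) again — its k=1 value — and the period has length 4.

[29; 1, 2, 1, 58]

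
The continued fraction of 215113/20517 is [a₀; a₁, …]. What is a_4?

3

215113 = 10·20517 + 9943   →  a_0 = 10
20517 = 2·9943 + 631   →  a_1 = 2
9943 = 15·631 + 478   →  a_2 = 15
631 = 1·478 + 153   →  a_3 = 1
478 = 3·153 + 19   →  a_4 = 3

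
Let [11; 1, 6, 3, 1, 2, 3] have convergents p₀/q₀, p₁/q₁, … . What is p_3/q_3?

Using pₖ = aₖpₖ₋₁ + pₖ₋₂, qₖ = aₖqₖ₋₁ + qₖ₋₂ (with p₋₁=1, p₋₂=0, q₋₁=0, q₋₂=1):
  k=0: a=11, p=11, q=1
  k=1: a=1, p=12, q=1
  k=2: a=6, p=83, q=7
  k=3: a=3, p=261, q=22

261/22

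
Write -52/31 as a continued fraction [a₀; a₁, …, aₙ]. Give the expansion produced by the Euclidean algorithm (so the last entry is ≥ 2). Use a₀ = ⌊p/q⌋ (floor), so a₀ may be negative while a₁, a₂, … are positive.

[-2; 3, 10]

-52 = -2×31 + 10
31 = 3×10 + 1
10 = 10×1 + 0  (stop)
So -52/31 = [-2; 3, 10].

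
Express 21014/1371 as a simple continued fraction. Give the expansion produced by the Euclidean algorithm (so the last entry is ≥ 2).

21014 = 15×1371 + 449
1371 = 3×449 + 24
449 = 18×24 + 17
24 = 1×17 + 7
17 = 2×7 + 3
7 = 2×3 + 1
3 = 3×1 + 0  (stop)
So 21014/1371 = [15; 3, 18, 1, 2, 2, 3].

[15; 3, 18, 1, 2, 2, 3]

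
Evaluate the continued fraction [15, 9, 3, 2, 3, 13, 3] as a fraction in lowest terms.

137706/9115

Fold from the inside: start with 3/1.
  13 + 1/3 = 40/3
  3 + 3/40 = 123/40
  2 + 40/123 = 286/123
  3 + 123/286 = 981/286
  9 + 286/981 = 9115/981
  15 + 981/9115 = 137706/9115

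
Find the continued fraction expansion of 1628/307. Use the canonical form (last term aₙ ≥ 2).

1628 = 5·307 + 93
307 = 3·93 + 28
93 = 3·28 + 9
28 = 3·9 + 1
9 = 9·1 + 0  (stop)
So 1628/307 = [5; 3, 3, 3, 9].

[5; 3, 3, 3, 9]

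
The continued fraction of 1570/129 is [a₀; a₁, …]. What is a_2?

1570 = 12·129 + 22   →  a_0 = 12
129 = 5·22 + 19   →  a_1 = 5
22 = 1·19 + 3   →  a_2 = 1

1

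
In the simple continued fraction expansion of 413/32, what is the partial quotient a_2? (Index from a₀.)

413 = 12·32 + 29   →  a_0 = 12
32 = 1·29 + 3   →  a_1 = 1
29 = 9·3 + 2   →  a_2 = 9

9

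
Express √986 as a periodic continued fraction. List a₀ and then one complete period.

a₀ = ⌊√986⌋ = 31.
With m₀=0, d₀=1 and mₖ₊₁ = dₖaₖ − mₖ, dₖ₊₁ = (n − mₖ₊₁²)/dₖ, aₖ₊₁ = ⌊(a₀+mₖ₊₁)/dₖ₊₁⌋:
  k=1: m=31, d=25, a=2
  k=2: m=19, d=25, a=2
  k=3: m=31, d=1, a=62
d=1 and a=2a₀=62 at k=3, so the next step gives (m, d) = (31, 25) again — its k=1 value — and the period has length 3.

[31; 2, 2, 62]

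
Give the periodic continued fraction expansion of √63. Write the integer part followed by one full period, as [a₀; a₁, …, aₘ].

a₀ = ⌊√63⌋ = 7.
With m₀=0, d₀=1 and mₖ₊₁ = dₖaₖ − mₖ, dₖ₊₁ = (n − mₖ₊₁²)/dₖ, aₖ₊₁ = ⌊(a₀+mₖ₊₁)/dₖ₊₁⌋:
  k=1: m=7, d=14, a=1
  k=2: m=7, d=1, a=14
d=1 and a=2a₀=14 at k=2, so the next step gives (m, d) = (7, 14) again — its k=1 value — and the period has length 2.

[7; 1, 14]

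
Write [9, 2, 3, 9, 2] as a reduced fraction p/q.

1292/137

Fold from the inside: start with 2/1.
  9 + 1/2 = 19/2
  3 + 2/19 = 59/19
  2 + 19/59 = 137/59
  9 + 59/137 = 1292/137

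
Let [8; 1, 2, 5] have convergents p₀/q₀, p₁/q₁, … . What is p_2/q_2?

26/3

Using pₖ = aₖpₖ₋₁ + pₖ₋₂, qₖ = aₖqₖ₋₁ + qₖ₋₂ (with p₋₁=1, p₋₂=0, q₋₁=0, q₋₂=1):
  k=0: a=8, p=8, q=1
  k=1: a=1, p=9, q=1
  k=2: a=2, p=26, q=3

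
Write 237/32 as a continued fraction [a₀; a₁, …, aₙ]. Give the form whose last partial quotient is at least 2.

237 = 7×32 + 13
32 = 2×13 + 6
13 = 2×6 + 1
6 = 6×1 + 0  (stop)
So 237/32 = [7; 2, 2, 6].

[7; 2, 2, 6]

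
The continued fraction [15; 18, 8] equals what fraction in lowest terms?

2183/145

Fold from the inside: start with 8/1.
  18 + 1/8 = 145/8
  15 + 8/145 = 2183/145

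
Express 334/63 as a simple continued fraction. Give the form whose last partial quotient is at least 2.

334 = 5*63 + 19
63 = 3*19 + 6
19 = 3*6 + 1
6 = 6*1 + 0  (stop)
So 334/63 = [5; 3, 3, 6].

[5; 3, 3, 6]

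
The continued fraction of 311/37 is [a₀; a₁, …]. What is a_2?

2

311 = 8·37 + 15   →  a_0 = 8
37 = 2·15 + 7   →  a_1 = 2
15 = 2·7 + 1   →  a_2 = 2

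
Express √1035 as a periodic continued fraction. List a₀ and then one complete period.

[32; 5, 1, 5, 64]

a₀ = ⌊√1035⌋ = 32.
With m₀=0, d₀=1 and mₖ₊₁ = dₖaₖ − mₖ, dₖ₊₁ = (n − mₖ₊₁²)/dₖ, aₖ₊₁ = ⌊(a₀+mₖ₊₁)/dₖ₊₁⌋:
  k=1: m=32, d=11, a=5
  k=2: m=23, d=46, a=1
  k=3: m=23, d=11, a=5
  k=4: m=32, d=1, a=64
d=1 and a=2a₀=64 at k=4, so the next step gives (m, d) = (32, 11) again — its k=1 value — and the period has length 4.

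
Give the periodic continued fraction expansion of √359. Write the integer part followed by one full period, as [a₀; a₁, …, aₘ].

[18; 1, 17, 1, 36]

a₀ = ⌊√359⌋ = 18.
With m₀=0, d₀=1 and mₖ₊₁ = dₖaₖ − mₖ, dₖ₊₁ = (n − mₖ₊₁²)/dₖ, aₖ₊₁ = ⌊(a₀+mₖ₊₁)/dₖ₊₁⌋:
  k=1: m=18, d=35, a=1
  k=2: m=17, d=2, a=17
  k=3: m=17, d=35, a=1
  k=4: m=18, d=1, a=36
d=1 and a=2a₀=36 at k=4, so the next step gives (m, d) = (18, 35) again — its k=1 value — and the period has length 4.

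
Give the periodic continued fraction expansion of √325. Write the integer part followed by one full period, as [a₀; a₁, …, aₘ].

[18; 36]

a₀ = ⌊√325⌋ = 18.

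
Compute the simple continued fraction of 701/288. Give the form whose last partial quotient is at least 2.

[2; 2, 3, 3, 2, 5]

701 = 2×288 + 125
288 = 2×125 + 38
125 = 3×38 + 11
38 = 3×11 + 5
11 = 2×5 + 1
5 = 5×1 + 0  (stop)
So 701/288 = [2; 2, 3, 3, 2, 5].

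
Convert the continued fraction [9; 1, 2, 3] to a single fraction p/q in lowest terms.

Fold from the inside: start with 3/1.
  2 + 1/3 = 7/3
  1 + 3/7 = 10/7
  9 + 7/10 = 97/10

97/10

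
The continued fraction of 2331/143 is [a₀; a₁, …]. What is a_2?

3

2331 = 16·143 + 43   →  a_0 = 16
143 = 3·43 + 14   →  a_1 = 3
43 = 3·14 + 1   →  a_2 = 3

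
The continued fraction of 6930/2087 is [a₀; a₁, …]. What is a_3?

2

6930 = 3·2087 + 669   →  a_0 = 3
2087 = 3·669 + 80   →  a_1 = 3
669 = 8·80 + 29   →  a_2 = 8
80 = 2·29 + 22   →  a_3 = 2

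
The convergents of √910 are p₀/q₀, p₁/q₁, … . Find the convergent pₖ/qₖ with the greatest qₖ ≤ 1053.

√910 = [30; 6, 60, …] (period length 2).
Convergents:
  p_0/q_0 = 30/1
  p_1/q_1 = 181/6
  p_2/q_2 = 10890/361
  p_3/q_3 = 65521/2172
q_2 = 361 ≤ 1053 < 2172 = q_3, so the answer is 10890/361.

10890/361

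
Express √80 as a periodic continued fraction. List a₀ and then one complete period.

[8; 1, 16]

a₀ = ⌊√80⌋ = 8.
With m₀=0, d₀=1 and mₖ₊₁ = dₖaₖ − mₖ, dₖ₊₁ = (n − mₖ₊₁²)/dₖ, aₖ₊₁ = ⌊(a₀+mₖ₊₁)/dₖ₊₁⌋:
  k=1: m=8, d=16, a=1
  k=2: m=8, d=1, a=16
d=1 and a=2a₀=16 at k=2, so the next step gives (m, d) = (8, 16) again — its k=1 value — and the period has length 2.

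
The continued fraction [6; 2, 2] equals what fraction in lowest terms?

Fold from the inside: start with 2/1.
  2 + 1/2 = 5/2
  6 + 2/5 = 32/5

32/5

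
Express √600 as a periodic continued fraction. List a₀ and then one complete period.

[24; 2, 48]

a₀ = ⌊√600⌋ = 24.
With m₀=0, d₀=1 and mₖ₊₁ = dₖaₖ − mₖ, dₖ₊₁ = (n − mₖ₊₁²)/dₖ, aₖ₊₁ = ⌊(a₀+mₖ₊₁)/dₖ₊₁⌋:
  k=1: m=24, d=24, a=2
  k=2: m=24, d=1, a=48
d=1 and a=2a₀=48 at k=2, so the next step gives (m, d) = (24, 24) again — its k=1 value — and the period has length 2.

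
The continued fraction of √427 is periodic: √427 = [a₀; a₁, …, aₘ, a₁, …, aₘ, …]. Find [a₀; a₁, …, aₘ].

a₀ = ⌊√427⌋ = 20.
With m₀=0, d₀=1 and mₖ₊₁ = dₖaₖ − mₖ, dₖ₊₁ = (n − mₖ₊₁²)/dₖ, aₖ₊₁ = ⌊(a₀+mₖ₊₁)/dₖ₊₁⌋:
  k=1: m=20, d=27, a=1
  k=2: m=7, d=14, a=1
  k=3: m=7, d=27, a=1
  k=4: m=20, d=1, a=40
d=1 and a=2a₀=40 at k=4, so the next step gives (m, d) = (20, 27) again — its k=1 value — and the period has length 4.

[20; 1, 1, 1, 40]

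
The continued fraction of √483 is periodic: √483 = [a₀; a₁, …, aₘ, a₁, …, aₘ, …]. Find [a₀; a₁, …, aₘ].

a₀ = ⌊√483⌋ = 21.
With m₀=0, d₀=1 and mₖ₊₁ = dₖaₖ − mₖ, dₖ₊₁ = (n − mₖ₊₁²)/dₖ, aₖ₊₁ = ⌊(a₀+mₖ₊₁)/dₖ₊₁⌋:
  k=1: m=21, d=42, a=1
  k=2: m=21, d=1, a=42
d=1 and a=2a₀=42 at k=2, so the next step gives (m, d) = (21, 42) again — its k=1 value — and the period has length 2.

[21; 1, 42]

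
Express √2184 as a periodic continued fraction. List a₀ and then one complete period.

a₀ = ⌊√2184⌋ = 46.
With m₀=0, d₀=1 and mₖ₊₁ = dₖaₖ − mₖ, dₖ₊₁ = (n − mₖ₊₁²)/dₖ, aₖ₊₁ = ⌊(a₀+mₖ₊₁)/dₖ₊₁⌋:
  k=1: m=46, d=68, a=1
  k=2: m=22, d=25, a=2
  k=3: m=28, d=56, a=1
  k=4: m=28, d=25, a=2
  k=5: m=22, d=68, a=1
  k=6: m=46, d=1, a=92
d=1 and a=2a₀=92 at k=6, so the next step gives (m, d) = (46, 68) again — its k=1 value — and the period has length 6.

[46; 1, 2, 1, 2, 1, 92]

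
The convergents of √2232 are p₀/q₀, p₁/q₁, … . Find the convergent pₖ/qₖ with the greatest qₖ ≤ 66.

√2232 = [47; 4, 10, 4, 94, …] (period length 4).
Convergents:
  p_0/q_0 = 47/1
  p_1/q_1 = 189/4
  p_2/q_2 = 1937/41
  p_3/q_3 = 7937/168
q_2 = 41 ≤ 66 < 168 = q_3, so the answer is 1937/41.

1937/41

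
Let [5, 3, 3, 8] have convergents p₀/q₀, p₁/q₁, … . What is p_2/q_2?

53/10

Using pₖ = aₖpₖ₋₁ + pₖ₋₂, qₖ = aₖqₖ₋₁ + qₖ₋₂ (with p₋₁=1, p₋₂=0, q₋₁=0, q₋₂=1):
  k=0: a=5, p=5, q=1
  k=1: a=3, p=16, q=3
  k=2: a=3, p=53, q=10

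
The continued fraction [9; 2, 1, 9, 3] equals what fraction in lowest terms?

Using pₖ = aₖpₖ₋₁ + pₖ₋₂ and qₖ = aₖqₖ₋₁ + qₖ₋₂:
  k=0: a=9, p=9, q=1
  k=1: a=2, p=19, q=2
  k=2: a=1, p=28, q=3
  k=3: a=9, p=271, q=29
  k=4: a=3, p=841, q=90

841/90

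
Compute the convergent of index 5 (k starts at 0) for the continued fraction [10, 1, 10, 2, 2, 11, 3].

7093/650

Using pₖ = aₖpₖ₋₁ + pₖ₋₂, qₖ = aₖqₖ₋₁ + qₖ₋₂ (with p₋₁=1, p₋₂=0, q₋₁=0, q₋₂=1):
  k=0: a=10, p=10, q=1
  k=1: a=1, p=11, q=1
  k=2: a=10, p=120, q=11
  k=3: a=2, p=251, q=23
  k=4: a=2, p=622, q=57
  k=5: a=11, p=7093, q=650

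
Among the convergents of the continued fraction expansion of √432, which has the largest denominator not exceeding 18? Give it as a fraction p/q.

291/14

√432 = [20; 1, 3, 1, 1, 1, 3, 1, 40, …] (period length 8).
Convergents:
  p_0/q_0 = 20/1
  p_1/q_1 = 21/1
  p_2/q_2 = 83/4
  p_3/q_3 = 104/5
  p_4/q_4 = 187/9
  p_5/q_5 = 291/14
  p_6/q_6 = 1060/51
q_5 = 14 ≤ 18 < 51 = q_6, so the answer is 291/14.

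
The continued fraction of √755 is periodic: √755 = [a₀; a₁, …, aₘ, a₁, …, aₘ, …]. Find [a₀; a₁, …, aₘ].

[27; 2, 10, 2, 54]

a₀ = ⌊√755⌋ = 27.
With m₀=0, d₀=1 and mₖ₊₁ = dₖaₖ − mₖ, dₖ₊₁ = (n − mₖ₊₁²)/dₖ, aₖ₊₁ = ⌊(a₀+mₖ₊₁)/dₖ₊₁⌋:
  k=1: m=27, d=26, a=2
  k=2: m=25, d=5, a=10
  k=3: m=25, d=26, a=2
  k=4: m=27, d=1, a=54
d=1 and a=2a₀=54 at k=4, so the next step gives (m, d) = (27, 26) again — its k=1 value — and the period has length 4.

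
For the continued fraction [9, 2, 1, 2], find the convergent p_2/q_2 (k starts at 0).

28/3

Using pₖ = aₖpₖ₋₁ + pₖ₋₂, qₖ = aₖqₖ₋₁ + qₖ₋₂ (with p₋₁=1, p₋₂=0, q₋₁=0, q₋₂=1):
  k=0: a=9, p=9, q=1
  k=1: a=2, p=19, q=2
  k=2: a=1, p=28, q=3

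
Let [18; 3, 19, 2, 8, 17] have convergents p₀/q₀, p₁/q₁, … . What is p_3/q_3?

Using pₖ = aₖpₖ₋₁ + pₖ₋₂, qₖ = aₖqₖ₋₁ + qₖ₋₂ (with p₋₁=1, p₋₂=0, q₋₁=0, q₋₂=1):
  k=0: a=18, p=18, q=1
  k=1: a=3, p=55, q=3
  k=2: a=19, p=1063, q=58
  k=3: a=2, p=2181, q=119

2181/119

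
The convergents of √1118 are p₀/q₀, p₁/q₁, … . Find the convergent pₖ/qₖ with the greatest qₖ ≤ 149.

4213/126

√1118 = [33; 2, 3, 2, 3, 2, 66, …] (period length 6).
Convergents:
  p_0/q_0 = 33/1
  p_1/q_1 = 67/2
  p_2/q_2 = 234/7
  p_3/q_3 = 535/16
  p_4/q_4 = 1839/55
  p_5/q_5 = 4213/126
  p_6/q_6 = 279897/8371
q_5 = 126 ≤ 149 < 8371 = q_6, so the answer is 4213/126.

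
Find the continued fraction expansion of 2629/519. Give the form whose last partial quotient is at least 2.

2629 = 5·519 + 34
519 = 15·34 + 9
34 = 3·9 + 7
9 = 1·7 + 2
7 = 3·2 + 1
2 = 2·1 + 0  (stop)
So 2629/519 = [5; 15, 3, 1, 3, 2].

[5; 15, 3, 1, 3, 2]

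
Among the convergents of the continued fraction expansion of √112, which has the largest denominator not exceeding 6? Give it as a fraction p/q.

√112 = [10; 1, 1, 2, 1, 1, 20, …] (period length 6).
Convergents:
  p_0/q_0 = 10/1
  p_1/q_1 = 11/1
  p_2/q_2 = 21/2
  p_3/q_3 = 53/5
  p_4/q_4 = 74/7
q_3 = 5 ≤ 6 < 7 = q_4, so the answer is 53/5.

53/5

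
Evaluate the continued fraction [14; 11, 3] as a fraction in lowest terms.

Fold from the inside: start with 3/1.
  11 + 1/3 = 34/3
  14 + 3/34 = 479/34

479/34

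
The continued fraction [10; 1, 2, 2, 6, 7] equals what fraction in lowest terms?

Fold from the inside: start with 7/1.
  6 + 1/7 = 43/7
  2 + 7/43 = 93/43
  2 + 43/93 = 229/93
  1 + 93/229 = 322/229
  10 + 229/322 = 3449/322

3449/322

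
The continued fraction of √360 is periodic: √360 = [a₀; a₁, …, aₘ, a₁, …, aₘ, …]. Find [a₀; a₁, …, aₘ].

a₀ = ⌊√360⌋ = 18.
With m₀=0, d₀=1 and mₖ₊₁ = dₖaₖ − mₖ, dₖ₊₁ = (n − mₖ₊₁²)/dₖ, aₖ₊₁ = ⌊(a₀+mₖ₊₁)/dₖ₊₁⌋:
  k=1: m=18, d=36, a=1
  k=2: m=18, d=1, a=36
d=1 and a=2a₀=36 at k=2, so the next step gives (m, d) = (18, 36) again — its k=1 value — and the period has length 2.

[18; 1, 36]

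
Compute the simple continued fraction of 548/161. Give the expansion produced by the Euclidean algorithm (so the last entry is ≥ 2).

[3; 2, 2, 10, 3]

548 = 3·161 + 65
161 = 2·65 + 31
65 = 2·31 + 3
31 = 10·3 + 1
3 = 3·1 + 0  (stop)
So 548/161 = [3; 2, 2, 10, 3].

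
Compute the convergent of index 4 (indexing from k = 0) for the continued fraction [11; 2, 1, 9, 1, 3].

363/32

Using pₖ = aₖpₖ₋₁ + pₖ₋₂, qₖ = aₖqₖ₋₁ + qₖ₋₂ (with p₋₁=1, p₋₂=0, q₋₁=0, q₋₂=1):
  k=0: a=11, p=11, q=1
  k=1: a=2, p=23, q=2
  k=2: a=1, p=34, q=3
  k=3: a=9, p=329, q=29
  k=4: a=1, p=363, q=32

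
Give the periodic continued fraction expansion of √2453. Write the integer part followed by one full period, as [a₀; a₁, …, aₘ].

[49; 1, 1, 8, 1, 1, 98]

a₀ = ⌊√2453⌋ = 49.
With m₀=0, d₀=1 and mₖ₊₁ = dₖaₖ − mₖ, dₖ₊₁ = (n − mₖ₊₁²)/dₖ, aₖ₊₁ = ⌊(a₀+mₖ₊₁)/dₖ₊₁⌋:
  k=1: m=49, d=52, a=1
  k=2: m=3, d=47, a=1
  k=3: m=44, d=11, a=8
  k=4: m=44, d=47, a=1
  k=5: m=3, d=52, a=1
  k=6: m=49, d=1, a=98
d=1 and a=2a₀=98 at k=6, so the next step gives (m, d) = (49, 52) again — its k=1 value — and the period has length 6.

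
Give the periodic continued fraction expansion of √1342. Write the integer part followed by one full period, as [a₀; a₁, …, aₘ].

[36; 1, 1, 1, 2, 1, 1, 1, 72]

a₀ = ⌊√1342⌋ = 36.
With m₀=0, d₀=1 and mₖ₊₁ = dₖaₖ − mₖ, dₖ₊₁ = (n − mₖ₊₁²)/dₖ, aₖ₊₁ = ⌊(a₀+mₖ₊₁)/dₖ₊₁⌋:
  k=1: m=36, d=46, a=1
  k=2: m=10, d=27, a=1
  k=3: m=17, d=39, a=1
  k=4: m=22, d=22, a=2
  k=5: m=22, d=39, a=1
  k=6: m=17, d=27, a=1
  k=7: m=10, d=46, a=1
  k=8: m=36, d=1, a=72
d=1 and a=2a₀=72 at k=8, so the next step gives (m, d) = (36, 46) again — its k=1 value — and the period has length 8.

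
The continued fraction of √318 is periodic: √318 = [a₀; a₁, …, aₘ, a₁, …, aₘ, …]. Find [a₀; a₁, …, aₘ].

a₀ = ⌊√318⌋ = 17.

[17; 1, 4, 1, 34]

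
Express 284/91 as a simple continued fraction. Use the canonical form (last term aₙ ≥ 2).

284 = 3·91 + 11
91 = 8·11 + 3
11 = 3·3 + 2
3 = 1·2 + 1
2 = 2·1 + 0  (stop)
So 284/91 = [3; 8, 3, 1, 2].

[3; 8, 3, 1, 2]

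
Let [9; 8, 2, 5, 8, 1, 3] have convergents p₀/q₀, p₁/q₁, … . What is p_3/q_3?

Using pₖ = aₖpₖ₋₁ + pₖ₋₂, qₖ = aₖqₖ₋₁ + qₖ₋₂ (with p₋₁=1, p₋₂=0, q₋₁=0, q₋₂=1):
  k=0: a=9, p=9, q=1
  k=1: a=8, p=73, q=8
  k=2: a=2, p=155, q=17
  k=3: a=5, p=848, q=93

848/93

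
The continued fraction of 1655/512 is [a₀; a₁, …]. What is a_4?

3

1655 = 3·512 + 119   →  a_0 = 3
512 = 4·119 + 36   →  a_1 = 4
119 = 3·36 + 11   →  a_2 = 3
36 = 3·11 + 3   →  a_3 = 3
11 = 3·3 + 2   →  a_4 = 3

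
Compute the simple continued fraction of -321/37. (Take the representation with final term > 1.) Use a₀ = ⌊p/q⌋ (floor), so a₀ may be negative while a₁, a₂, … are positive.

[-9; 3, 12]

-321 = -9*37 + 12
37 = 3*12 + 1
12 = 12*1 + 0  (stop)
So -321/37 = [-9; 3, 12].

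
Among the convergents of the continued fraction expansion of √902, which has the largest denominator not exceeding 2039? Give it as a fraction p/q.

54090/1801

√902 = [30; 30, 60, …] (period length 2).
Convergents:
  p_0/q_0 = 30/1
  p_1/q_1 = 901/30
  p_2/q_2 = 54090/1801
  p_3/q_3 = 1623601/54060
q_2 = 1801 ≤ 2039 < 54060 = q_3, so the answer is 54090/1801.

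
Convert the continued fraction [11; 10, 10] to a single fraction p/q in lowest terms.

1121/101

Using pₖ = aₖpₖ₋₁ + pₖ₋₂ and qₖ = aₖqₖ₋₁ + qₖ₋₂:
  k=0: a=11, p=11, q=1
  k=1: a=10, p=111, q=10
  k=2: a=10, p=1121, q=101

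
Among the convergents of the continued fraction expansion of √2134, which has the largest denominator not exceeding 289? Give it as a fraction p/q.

9701/210

√2134 = [46; 5, 8, 5, 92, …] (period length 4).
Convergents:
  p_0/q_0 = 46/1
  p_1/q_1 = 231/5
  p_2/q_2 = 1894/41
  p_3/q_3 = 9701/210
  p_4/q_4 = 894386/19361
q_3 = 210 ≤ 289 < 19361 = q_4, so the answer is 9701/210.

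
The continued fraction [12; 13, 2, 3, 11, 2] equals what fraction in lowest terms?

Using pₖ = aₖpₖ₋₁ + pₖ₋₂ and qₖ = aₖqₖ₋₁ + qₖ₋₂:
  k=0: a=12, p=12, q=1
  k=1: a=13, p=157, q=13
  k=2: a=2, p=326, q=27
  k=3: a=3, p=1135, q=94
  k=4: a=11, p=12811, q=1061
  k=5: a=2, p=26757, q=2216

26757/2216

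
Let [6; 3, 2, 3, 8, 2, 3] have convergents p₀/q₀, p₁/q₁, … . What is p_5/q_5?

2655/422

Using pₖ = aₖpₖ₋₁ + pₖ₋₂, qₖ = aₖqₖ₋₁ + qₖ₋₂ (with p₋₁=1, p₋₂=0, q₋₁=0, q₋₂=1):
  k=0: a=6, p=6, q=1
  k=1: a=3, p=19, q=3
  k=2: a=2, p=44, q=7
  k=3: a=3, p=151, q=24
  k=4: a=8, p=1252, q=199
  k=5: a=2, p=2655, q=422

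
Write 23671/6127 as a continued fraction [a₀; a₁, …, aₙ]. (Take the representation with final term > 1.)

[3; 1, 6, 3, 8, 8, 4]

23671 = 3*6127 + 5290
6127 = 1*5290 + 837
5290 = 6*837 + 268
837 = 3*268 + 33
268 = 8*33 + 4
33 = 8*4 + 1
4 = 4*1 + 0  (stop)
So 23671/6127 = [3; 1, 6, 3, 8, 8, 4].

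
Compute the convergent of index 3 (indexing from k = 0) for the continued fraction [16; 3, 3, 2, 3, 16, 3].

Using pₖ = aₖpₖ₋₁ + pₖ₋₂, qₖ = aₖqₖ₋₁ + qₖ₋₂ (with p₋₁=1, p₋₂=0, q₋₁=0, q₋₂=1):
  k=0: a=16, p=16, q=1
  k=1: a=3, p=49, q=3
  k=2: a=3, p=163, q=10
  k=3: a=2, p=375, q=23

375/23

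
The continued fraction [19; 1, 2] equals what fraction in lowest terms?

Using pₖ = aₖpₖ₋₁ + pₖ₋₂ and qₖ = aₖqₖ₋₁ + qₖ₋₂:
  k=0: a=19, p=19, q=1
  k=1: a=1, p=20, q=1
  k=2: a=2, p=59, q=3

59/3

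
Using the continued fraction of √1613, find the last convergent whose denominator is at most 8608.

119121/2966

√1613 = [40; 6, 6, 80, …] (period length 3).
Convergents:
  p_0/q_0 = 40/1
  p_1/q_1 = 241/6
  p_2/q_2 = 1486/37
  p_3/q_3 = 119121/2966
  p_4/q_4 = 716212/17833
q_3 = 2966 ≤ 8608 < 17833 = q_4, so the answer is 119121/2966.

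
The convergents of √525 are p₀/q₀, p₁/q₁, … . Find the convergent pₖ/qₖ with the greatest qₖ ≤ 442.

6049/264

√525 = [22; 1, 10, 2, 10, 1, 44, …] (period length 6).
Convergents:
  p_0/q_0 = 22/1
  p_1/q_1 = 23/1
  p_2/q_2 = 252/11
  p_3/q_3 = 527/23
  p_4/q_4 = 5522/241
  p_5/q_5 = 6049/264
  p_6/q_6 = 271678/11857
q_5 = 264 ≤ 442 < 11857 = q_6, so the answer is 6049/264.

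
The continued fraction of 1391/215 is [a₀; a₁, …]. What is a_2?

7

1391 = 6·215 + 101   →  a_0 = 6
215 = 2·101 + 13   →  a_1 = 2
101 = 7·13 + 10   →  a_2 = 7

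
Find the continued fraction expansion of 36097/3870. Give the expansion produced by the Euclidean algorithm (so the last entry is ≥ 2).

[9; 3, 18, 2, 1, 3, 6]

36097 = 9*3870 + 1267
3870 = 3*1267 + 69
1267 = 18*69 + 25
69 = 2*25 + 19
25 = 1*19 + 6
19 = 3*6 + 1
6 = 6*1 + 0  (stop)
So 36097/3870 = [9; 3, 18, 2, 1, 3, 6].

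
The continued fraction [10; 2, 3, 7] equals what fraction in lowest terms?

532/51

Using pₖ = aₖpₖ₋₁ + pₖ₋₂ and qₖ = aₖqₖ₋₁ + qₖ₋₂:
  k=0: a=10, p=10, q=1
  k=1: a=2, p=21, q=2
  k=2: a=3, p=73, q=7
  k=3: a=7, p=532, q=51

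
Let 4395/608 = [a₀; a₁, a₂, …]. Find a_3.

4395 = 7·608 + 139   →  a_0 = 7
608 = 4·139 + 52   →  a_1 = 4
139 = 2·52 + 35   →  a_2 = 2
52 = 1·35 + 17   →  a_3 = 1

1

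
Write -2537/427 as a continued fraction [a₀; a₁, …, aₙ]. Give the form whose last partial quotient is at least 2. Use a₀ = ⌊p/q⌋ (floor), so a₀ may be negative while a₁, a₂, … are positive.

[-6; 17, 12, 2]

-2537 = -6·427 + 25
427 = 17·25 + 2
25 = 12·2 + 1
2 = 2·1 + 0  (stop)
So -2537/427 = [-6; 17, 12, 2].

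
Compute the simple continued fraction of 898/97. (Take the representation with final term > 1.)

[9; 3, 1, 7, 3]

898 = 9×97 + 25
97 = 3×25 + 22
25 = 1×22 + 3
22 = 7×3 + 1
3 = 3×1 + 0  (stop)
So 898/97 = [9; 3, 1, 7, 3].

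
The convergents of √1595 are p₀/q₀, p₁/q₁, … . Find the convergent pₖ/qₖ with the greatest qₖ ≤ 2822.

51080/1279

√1595 = [39; 1, 14, 1, 78, …] (period length 4).
Convergents:
  p_0/q_0 = 39/1
  p_1/q_1 = 40/1
  p_2/q_2 = 599/15
  p_3/q_3 = 639/16
  p_4/q_4 = 50441/1263
  p_5/q_5 = 51080/1279
  p_6/q_6 = 765561/19169
q_5 = 1279 ≤ 2822 < 19169 = q_6, so the answer is 51080/1279.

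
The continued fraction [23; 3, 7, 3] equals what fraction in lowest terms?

Fold from the inside: start with 3/1.
  7 + 1/3 = 22/3
  3 + 3/22 = 69/22
  23 + 22/69 = 1609/69

1609/69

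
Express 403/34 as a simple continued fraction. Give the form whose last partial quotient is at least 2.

403 = 11×34 + 29
34 = 1×29 + 5
29 = 5×5 + 4
5 = 1×4 + 1
4 = 4×1 + 0  (stop)
So 403/34 = [11; 1, 5, 1, 4].

[11; 1, 5, 1, 4]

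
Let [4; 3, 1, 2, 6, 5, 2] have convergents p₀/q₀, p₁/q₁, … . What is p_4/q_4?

Using pₖ = aₖpₖ₋₁ + pₖ₋₂, qₖ = aₖqₖ₋₁ + qₖ₋₂ (with p₋₁=1, p₋₂=0, q₋₁=0, q₋₂=1):
  k=0: a=4, p=4, q=1
  k=1: a=3, p=13, q=3
  k=2: a=1, p=17, q=4
  k=3: a=2, p=47, q=11
  k=4: a=6, p=299, q=70

299/70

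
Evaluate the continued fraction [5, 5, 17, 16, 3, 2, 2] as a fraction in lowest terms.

124261/23907

Using pₖ = aₖpₖ₋₁ + pₖ₋₂ and qₖ = aₖqₖ₋₁ + qₖ₋₂:
  k=0: a=5, p=5, q=1
  k=1: a=5, p=26, q=5
  k=2: a=17, p=447, q=86
  k=3: a=16, p=7178, q=1381
  k=4: a=3, p=21981, q=4229
  k=5: a=2, p=51140, q=9839
  k=6: a=2, p=124261, q=23907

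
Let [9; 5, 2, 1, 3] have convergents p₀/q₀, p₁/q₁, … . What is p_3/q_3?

Using pₖ = aₖpₖ₋₁ + pₖ₋₂, qₖ = aₖqₖ₋₁ + qₖ₋₂ (with p₋₁=1, p₋₂=0, q₋₁=0, q₋₂=1):
  k=0: a=9, p=9, q=1
  k=1: a=5, p=46, q=5
  k=2: a=2, p=101, q=11
  k=3: a=1, p=147, q=16

147/16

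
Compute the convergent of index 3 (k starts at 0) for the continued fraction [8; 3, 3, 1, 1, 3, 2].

Using pₖ = aₖpₖ₋₁ + pₖ₋₂, qₖ = aₖqₖ₋₁ + qₖ₋₂ (with p₋₁=1, p₋₂=0, q₋₁=0, q₋₂=1):
  k=0: a=8, p=8, q=1
  k=1: a=3, p=25, q=3
  k=2: a=3, p=83, q=10
  k=3: a=1, p=108, q=13

108/13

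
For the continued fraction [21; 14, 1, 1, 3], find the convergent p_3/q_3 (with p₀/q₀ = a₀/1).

Using pₖ = aₖpₖ₋₁ + pₖ₋₂, qₖ = aₖqₖ₋₁ + qₖ₋₂ (with p₋₁=1, p₋₂=0, q₋₁=0, q₋₂=1):
  k=0: a=21, p=21, q=1
  k=1: a=14, p=295, q=14
  k=2: a=1, p=316, q=15
  k=3: a=1, p=611, q=29

611/29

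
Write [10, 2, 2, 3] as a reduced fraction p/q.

177/17

Fold from the inside: start with 3/1.
  2 + 1/3 = 7/3
  2 + 3/7 = 17/7
  10 + 7/17 = 177/17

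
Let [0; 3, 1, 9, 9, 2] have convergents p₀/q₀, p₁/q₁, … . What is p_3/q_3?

10/39

Using pₖ = aₖpₖ₋₁ + pₖ₋₂, qₖ = aₖqₖ₋₁ + qₖ₋₂ (with p₋₁=1, p₋₂=0, q₋₁=0, q₋₂=1):
  k=0: a=0, p=0, q=1
  k=1: a=3, p=1, q=3
  k=2: a=1, p=1, q=4
  k=3: a=9, p=10, q=39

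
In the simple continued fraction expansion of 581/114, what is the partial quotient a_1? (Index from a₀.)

10

581 = 5·114 + 11   →  a_0 = 5
114 = 10·11 + 4   →  a_1 = 10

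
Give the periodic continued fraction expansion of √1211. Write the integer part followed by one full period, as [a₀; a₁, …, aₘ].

a₀ = ⌊√1211⌋ = 34.
With m₀=0, d₀=1 and mₖ₊₁ = dₖaₖ − mₖ, dₖ₊₁ = (n − mₖ₊₁²)/dₖ, aₖ₊₁ = ⌊(a₀+mₖ₊₁)/dₖ₊₁⌋:
  k=1: m=34, d=55, a=1
  k=2: m=21, d=14, a=3
  k=3: m=21, d=55, a=1
  k=4: m=34, d=1, a=68
d=1 and a=2a₀=68 at k=4, so the next step gives (m, d) = (34, 55) again — its k=1 value — and the period has length 4.

[34; 1, 3, 1, 68]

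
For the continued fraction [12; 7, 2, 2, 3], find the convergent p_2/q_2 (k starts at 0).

182/15

Using pₖ = aₖpₖ₋₁ + pₖ₋₂, qₖ = aₖqₖ₋₁ + qₖ₋₂ (with p₋₁=1, p₋₂=0, q₋₁=0, q₋₂=1):
  k=0: a=12, p=12, q=1
  k=1: a=7, p=85, q=7
  k=2: a=2, p=182, q=15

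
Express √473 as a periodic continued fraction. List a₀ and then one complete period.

[21; 1, 2, 1, 42]

a₀ = ⌊√473⌋ = 21.
With m₀=0, d₀=1 and mₖ₊₁ = dₖaₖ − mₖ, dₖ₊₁ = (n − mₖ₊₁²)/dₖ, aₖ₊₁ = ⌊(a₀+mₖ₊₁)/dₖ₊₁⌋:
  k=1: m=21, d=32, a=1
  k=2: m=11, d=11, a=2
  k=3: m=11, d=32, a=1
  k=4: m=21, d=1, a=42
d=1 and a=2a₀=42 at k=4, so the next step gives (m, d) = (21, 32) again — its k=1 value — and the period has length 4.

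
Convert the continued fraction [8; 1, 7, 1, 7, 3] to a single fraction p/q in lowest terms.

1973/222

Using pₖ = aₖpₖ₋₁ + pₖ₋₂ and qₖ = aₖqₖ₋₁ + qₖ₋₂:
  k=0: a=8, p=8, q=1
  k=1: a=1, p=9, q=1
  k=2: a=7, p=71, q=8
  k=3: a=1, p=80, q=9
  k=4: a=7, p=631, q=71
  k=5: a=3, p=1973, q=222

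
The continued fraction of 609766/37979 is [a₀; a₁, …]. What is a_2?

14

609766 = 16·37979 + 2102   →  a_0 = 16
37979 = 18·2102 + 143   →  a_1 = 18
2102 = 14·143 + 100   →  a_2 = 14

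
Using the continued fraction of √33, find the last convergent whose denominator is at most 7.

√33 = [5; 1, 2, 1, 10, …] (period length 4).
Convergents:
  p_0/q_0 = 5/1
  p_1/q_1 = 6/1
  p_2/q_2 = 17/3
  p_3/q_3 = 23/4
  p_4/q_4 = 247/43
q_3 = 4 ≤ 7 < 43 = q_4, so the answer is 23/4.

23/4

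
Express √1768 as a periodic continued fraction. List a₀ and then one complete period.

a₀ = ⌊√1768⌋ = 42.
With m₀=0, d₀=1 and mₖ₊₁ = dₖaₖ − mₖ, dₖ₊₁ = (n − mₖ₊₁²)/dₖ, aₖ₊₁ = ⌊(a₀+mₖ₊₁)/dₖ₊₁⌋:
  k=1: m=42, d=4, a=21
  k=2: m=42, d=1, a=84
d=1 and a=2a₀=84 at k=2, so the next step gives (m, d) = (42, 4) again — its k=1 value — and the period has length 2.

[42; 21, 84]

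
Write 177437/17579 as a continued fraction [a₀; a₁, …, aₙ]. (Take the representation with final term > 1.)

177437 = 10×17579 + 1647
17579 = 10×1647 + 1109
1647 = 1×1109 + 538
1109 = 2×538 + 33
538 = 16×33 + 10
33 = 3×10 + 3
10 = 3×3 + 1
3 = 3×1 + 0  (stop)
So 177437/17579 = [10; 10, 1, 2, 16, 3, 3, 3].

[10; 10, 1, 2, 16, 3, 3, 3]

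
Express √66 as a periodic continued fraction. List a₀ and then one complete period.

a₀ = ⌊√66⌋ = 8.
With m₀=0, d₀=1 and mₖ₊₁ = dₖaₖ − mₖ, dₖ₊₁ = (n − mₖ₊₁²)/dₖ, aₖ₊₁ = ⌊(a₀+mₖ₊₁)/dₖ₊₁⌋:
  k=1: m=8, d=2, a=8
  k=2: m=8, d=1, a=16
d=1 and a=2a₀=16 at k=2, so the next step gives (m, d) = (8, 2) again — its k=1 value — and the period has length 2.

[8; 8, 16]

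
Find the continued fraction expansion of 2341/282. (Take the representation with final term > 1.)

[8; 3, 3, 6, 1, 3]

2341 = 8×282 + 85
282 = 3×85 + 27
85 = 3×27 + 4
27 = 6×4 + 3
4 = 1×3 + 1
3 = 3×1 + 0  (stop)
So 2341/282 = [8; 3, 3, 6, 1, 3].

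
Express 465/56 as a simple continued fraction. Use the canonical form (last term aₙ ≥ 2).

[8; 3, 3, 2, 2]

465 = 8*56 + 17
56 = 3*17 + 5
17 = 3*5 + 2
5 = 2*2 + 1
2 = 2*1 + 0  (stop)
So 465/56 = [8; 3, 3, 2, 2].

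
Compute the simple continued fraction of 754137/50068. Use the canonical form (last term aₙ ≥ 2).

[15; 16, 15, 1, 9, 3, 6]

754137 = 15·50068 + 3117
50068 = 16·3117 + 196
3117 = 15·196 + 177
196 = 1·177 + 19
177 = 9·19 + 6
19 = 3·6 + 1
6 = 6·1 + 0  (stop)
So 754137/50068 = [15; 16, 15, 1, 9, 3, 6].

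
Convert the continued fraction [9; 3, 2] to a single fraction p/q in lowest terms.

Fold from the inside: start with 2/1.
  3 + 1/2 = 7/2
  9 + 2/7 = 65/7

65/7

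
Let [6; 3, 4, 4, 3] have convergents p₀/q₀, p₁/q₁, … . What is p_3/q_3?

347/55

Using pₖ = aₖpₖ₋₁ + pₖ₋₂, qₖ = aₖqₖ₋₁ + qₖ₋₂ (with p₋₁=1, p₋₂=0, q₋₁=0, q₋₂=1):
  k=0: a=6, p=6, q=1
  k=1: a=3, p=19, q=3
  k=2: a=4, p=82, q=13
  k=3: a=4, p=347, q=55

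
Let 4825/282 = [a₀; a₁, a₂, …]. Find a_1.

9

4825 = 17·282 + 31   →  a_0 = 17
282 = 9·31 + 3   →  a_1 = 9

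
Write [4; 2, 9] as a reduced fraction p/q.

85/19

Fold from the inside: start with 9/1.
  2 + 1/9 = 19/9
  4 + 9/19 = 85/19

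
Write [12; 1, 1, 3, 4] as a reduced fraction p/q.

Using pₖ = aₖpₖ₋₁ + pₖ₋₂ and qₖ = aₖqₖ₋₁ + qₖ₋₂:
  k=0: a=12, p=12, q=1
  k=1: a=1, p=13, q=1
  k=2: a=1, p=25, q=2
  k=3: a=3, p=88, q=7
  k=4: a=4, p=377, q=30

377/30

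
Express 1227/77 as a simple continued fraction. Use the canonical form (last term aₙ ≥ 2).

1227 = 15·77 + 72
77 = 1·72 + 5
72 = 14·5 + 2
5 = 2·2 + 1
2 = 2·1 + 0  (stop)
So 1227/77 = [15; 1, 14, 2, 2].

[15; 1, 14, 2, 2]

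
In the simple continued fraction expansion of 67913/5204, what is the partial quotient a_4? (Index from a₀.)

67913 = 13·5204 + 261   →  a_0 = 13
5204 = 19·261 + 245   →  a_1 = 19
261 = 1·245 + 16   →  a_2 = 1
245 = 15·16 + 5   →  a_3 = 15
16 = 3·5 + 1   →  a_4 = 3

3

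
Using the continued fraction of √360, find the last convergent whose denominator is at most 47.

721/38

√360 = [18; 1, 36, …] (period length 2).
Convergents:
  p_0/q_0 = 18/1
  p_1/q_1 = 19/1
  p_2/q_2 = 702/37
  p_3/q_3 = 721/38
  p_4/q_4 = 26658/1405
q_3 = 38 ≤ 47 < 1405 = q_4, so the answer is 721/38.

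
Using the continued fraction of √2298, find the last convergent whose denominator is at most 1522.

72817/1519

√2298 = [47; 1, 14, 1, 94, …] (period length 4).
Convergents:
  p_0/q_0 = 47/1
  p_1/q_1 = 48/1
  p_2/q_2 = 719/15
  p_3/q_3 = 767/16
  p_4/q_4 = 72817/1519
  p_5/q_5 = 73584/1535
q_4 = 1519 ≤ 1522 < 1535 = q_5, so the answer is 72817/1519.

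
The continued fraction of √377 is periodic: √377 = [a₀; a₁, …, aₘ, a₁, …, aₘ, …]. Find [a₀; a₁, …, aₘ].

[19; 2, 2, 2, 38]

a₀ = ⌊√377⌋ = 19.
With m₀=0, d₀=1 and mₖ₊₁ = dₖaₖ − mₖ, dₖ₊₁ = (n − mₖ₊₁²)/dₖ, aₖ₊₁ = ⌊(a₀+mₖ₊₁)/dₖ₊₁⌋:
  k=1: m=19, d=16, a=2
  k=2: m=13, d=13, a=2
  k=3: m=13, d=16, a=2
  k=4: m=19, d=1, a=38
d=1 and a=2a₀=38 at k=4, so the next step gives (m, d) = (19, 16) again — its k=1 value — and the period has length 4.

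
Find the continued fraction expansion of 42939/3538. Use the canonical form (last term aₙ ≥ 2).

42939 = 12*3538 + 483
3538 = 7*483 + 157
483 = 3*157 + 12
157 = 13*12 + 1
12 = 12*1 + 0  (stop)
So 42939/3538 = [12; 7, 3, 13, 12].

[12; 7, 3, 13, 12]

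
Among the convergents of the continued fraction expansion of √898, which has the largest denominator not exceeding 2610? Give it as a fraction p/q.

√898 = [29; 1, 28, 1, 58, …] (period length 4).
Convergents:
  p_0/q_0 = 29/1
  p_1/q_1 = 30/1
  p_2/q_2 = 869/29
  p_3/q_3 = 899/30
  p_4/q_4 = 53011/1769
  p_5/q_5 = 53910/1799
  p_6/q_6 = 1562491/52141
q_5 = 1799 ≤ 2610 < 52141 = q_6, so the answer is 53910/1799.

53910/1799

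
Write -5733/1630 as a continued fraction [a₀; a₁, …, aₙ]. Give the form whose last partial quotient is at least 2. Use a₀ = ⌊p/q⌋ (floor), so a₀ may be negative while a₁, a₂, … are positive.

-5733 = -4*1630 + 787
1630 = 2*787 + 56
787 = 14*56 + 3
56 = 18*3 + 2
3 = 1*2 + 1
2 = 2*1 + 0  (stop)
So -5733/1630 = [-4; 2, 14, 18, 1, 2].

[-4; 2, 14, 18, 1, 2]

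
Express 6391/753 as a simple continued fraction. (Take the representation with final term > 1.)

6391 = 8·753 + 367
753 = 2·367 + 19
367 = 19·19 + 6
19 = 3·6 + 1
6 = 6·1 + 0  (stop)
So 6391/753 = [8; 2, 19, 3, 6].

[8; 2, 19, 3, 6]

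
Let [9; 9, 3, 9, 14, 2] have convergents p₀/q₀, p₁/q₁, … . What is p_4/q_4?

Using pₖ = aₖpₖ₋₁ + pₖ₋₂, qₖ = aₖqₖ₋₁ + qₖ₋₂ (with p₋₁=1, p₋₂=0, q₋₁=0, q₋₂=1):
  k=0: a=9, p=9, q=1
  k=1: a=9, p=82, q=9
  k=2: a=3, p=255, q=28
  k=3: a=9, p=2377, q=261
  k=4: a=14, p=33533, q=3682

33533/3682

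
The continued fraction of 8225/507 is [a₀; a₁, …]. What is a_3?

8225 = 16·507 + 113   →  a_0 = 16
507 = 4·113 + 55   →  a_1 = 4
113 = 2·55 + 3   →  a_2 = 2
55 = 18·3 + 1   →  a_3 = 18

18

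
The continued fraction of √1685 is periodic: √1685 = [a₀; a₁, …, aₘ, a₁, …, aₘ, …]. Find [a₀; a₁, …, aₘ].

[41; 20, 1, 1, 20, 82]

a₀ = ⌊√1685⌋ = 41.
With m₀=0, d₀=1 and mₖ₊₁ = dₖaₖ − mₖ, dₖ₊₁ = (n − mₖ₊₁²)/dₖ, aₖ₊₁ = ⌊(a₀+mₖ₊₁)/dₖ₊₁⌋:
  k=1: m=41, d=4, a=20
  k=2: m=39, d=41, a=1
  k=3: m=2, d=41, a=1
  k=4: m=39, d=4, a=20
  k=5: m=41, d=1, a=82
d=1 and a=2a₀=82 at k=5, so the next step gives (m, d) = (41, 4) again — its k=1 value — and the period has length 5.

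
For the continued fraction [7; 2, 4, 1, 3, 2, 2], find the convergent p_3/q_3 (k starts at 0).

82/11

Using pₖ = aₖpₖ₋₁ + pₖ₋₂, qₖ = aₖqₖ₋₁ + qₖ₋₂ (with p₋₁=1, p₋₂=0, q₋₁=0, q₋₂=1):
  k=0: a=7, p=7, q=1
  k=1: a=2, p=15, q=2
  k=2: a=4, p=67, q=9
  k=3: a=1, p=82, q=11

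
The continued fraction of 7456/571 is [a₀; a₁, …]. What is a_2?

7456 = 13·571 + 33   →  a_0 = 13
571 = 17·33 + 10   →  a_1 = 17
33 = 3·10 + 3   →  a_2 = 3

3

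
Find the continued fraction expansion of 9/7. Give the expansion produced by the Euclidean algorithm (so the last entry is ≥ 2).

9 = 1×7 + 2
7 = 3×2 + 1
2 = 2×1 + 0  (stop)
So 9/7 = [1; 3, 2].

[1; 3, 2]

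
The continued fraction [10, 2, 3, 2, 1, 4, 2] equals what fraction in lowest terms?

2494/239

Using pₖ = aₖpₖ₋₁ + pₖ₋₂ and qₖ = aₖqₖ₋₁ + qₖ₋₂:
  k=0: a=10, p=10, q=1
  k=1: a=2, p=21, q=2
  k=2: a=3, p=73, q=7
  k=3: a=2, p=167, q=16
  k=4: a=1, p=240, q=23
  k=5: a=4, p=1127, q=108
  k=6: a=2, p=2494, q=239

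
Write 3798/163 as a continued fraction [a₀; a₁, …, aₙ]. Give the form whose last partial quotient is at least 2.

3798 = 23×163 + 49
163 = 3×49 + 16
49 = 3×16 + 1
16 = 16×1 + 0  (stop)
So 3798/163 = [23; 3, 3, 16].

[23; 3, 3, 16]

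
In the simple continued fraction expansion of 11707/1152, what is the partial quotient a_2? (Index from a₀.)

11707 = 10·1152 + 187   →  a_0 = 10
1152 = 6·187 + 30   →  a_1 = 6
187 = 6·30 + 7   →  a_2 = 6

6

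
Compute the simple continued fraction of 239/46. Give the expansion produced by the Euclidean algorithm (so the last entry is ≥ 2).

[5; 5, 9]

239 = 5*46 + 9
46 = 5*9 + 1
9 = 9*1 + 0  (stop)
So 239/46 = [5; 5, 9].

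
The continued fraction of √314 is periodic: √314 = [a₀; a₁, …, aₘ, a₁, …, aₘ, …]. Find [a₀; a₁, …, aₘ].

[17; 1, 2, 1, 1, 2, 1, 34]

a₀ = ⌊√314⌋ = 17.
With m₀=0, d₀=1 and mₖ₊₁ = dₖaₖ − mₖ, dₖ₊₁ = (n − mₖ₊₁²)/dₖ, aₖ₊₁ = ⌊(a₀+mₖ₊₁)/dₖ₊₁⌋:
  k=1: m=17, d=25, a=1
  k=2: m=8, d=10, a=2
  k=3: m=12, d=17, a=1
  k=4: m=5, d=17, a=1
  k=5: m=12, d=10, a=2
  k=6: m=8, d=25, a=1
  k=7: m=17, d=1, a=34
d=1 and a=2a₀=34 at k=7, so the next step gives (m, d) = (17, 25) again — its k=1 value — and the period has length 7.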